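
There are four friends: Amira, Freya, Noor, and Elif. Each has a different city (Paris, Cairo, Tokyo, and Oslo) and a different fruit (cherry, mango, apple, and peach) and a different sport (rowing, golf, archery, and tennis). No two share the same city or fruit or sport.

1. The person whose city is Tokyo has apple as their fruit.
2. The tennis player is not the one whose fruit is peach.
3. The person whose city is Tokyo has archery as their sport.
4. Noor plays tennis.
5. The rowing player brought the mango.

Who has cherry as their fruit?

Noor

With clues 1–5, Amira, Elif, and Freya are impossible for the one with fruit cherry.
That leaves Noor.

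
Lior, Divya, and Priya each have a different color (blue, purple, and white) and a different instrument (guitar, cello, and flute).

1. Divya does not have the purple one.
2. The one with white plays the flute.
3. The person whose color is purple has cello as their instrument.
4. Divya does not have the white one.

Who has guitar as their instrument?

With clues 1–4, Lior and Priya are impossible for the one with instrument guitar.
That leaves Divya.

Divya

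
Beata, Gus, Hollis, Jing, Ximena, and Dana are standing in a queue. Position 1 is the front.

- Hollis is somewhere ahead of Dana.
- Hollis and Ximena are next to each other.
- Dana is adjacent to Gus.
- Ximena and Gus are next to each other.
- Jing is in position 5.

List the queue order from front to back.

From clue 1: Hollis is in {1,2,3,4,5}.
From clues 1–2: Dana is in {3,4,5,6}.
From clues 1–3: Gus is in {3,4,5,6}.
From clues 1–4: Gus is in {3,4,5}.
From clues 1–5: Hollis → position 1, Ximena → position 2, Gus → position 3, Dana → position 4, Jing → position 5, Beata → position 6.

Hollis, Ximena, Gus, Dana, Jing, Beata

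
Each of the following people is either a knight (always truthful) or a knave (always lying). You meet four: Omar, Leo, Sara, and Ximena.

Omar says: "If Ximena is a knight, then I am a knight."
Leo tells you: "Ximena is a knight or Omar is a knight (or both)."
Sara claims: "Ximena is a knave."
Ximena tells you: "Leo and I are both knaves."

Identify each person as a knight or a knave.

Omar: knight, Leo: knight, Sara: knight, Ximena: knave

Consider Omar. Suppose Omar is a knave.
Then no assignment of the remaining roles makes every statement match its speaker's type — contradiction.
So Omar is a knight.
With that fixed, Leo's statement is true, so Leo is a knight.
With that fixed, Ximena's statement is false, so Ximena is a knave.
With that fixed, Sara's statement is true, so Sara is a knight.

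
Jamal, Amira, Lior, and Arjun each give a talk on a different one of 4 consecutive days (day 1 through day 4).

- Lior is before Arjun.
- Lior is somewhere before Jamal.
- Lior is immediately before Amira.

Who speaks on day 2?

Amira

With clues 1–3, Arjun, Jamal, and Lior are ruled out for day 2.
So day 2 is Amira.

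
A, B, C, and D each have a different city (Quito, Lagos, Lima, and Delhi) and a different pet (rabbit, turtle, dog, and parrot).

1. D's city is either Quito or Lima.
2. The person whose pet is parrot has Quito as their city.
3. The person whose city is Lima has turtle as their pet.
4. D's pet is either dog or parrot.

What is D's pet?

parrot

With clues 1–3, dog and rabbit are impossible for D's pet.
With clues 1–4, turtle is impossible for D's pet.
That leaves parrot.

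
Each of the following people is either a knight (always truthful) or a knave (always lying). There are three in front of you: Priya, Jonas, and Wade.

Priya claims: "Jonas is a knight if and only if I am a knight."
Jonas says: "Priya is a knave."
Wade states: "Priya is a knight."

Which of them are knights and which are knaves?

Consider Priya. Suppose Priya is a knight.
Then no assignment of the remaining roles makes every statement match its speaker's type — contradiction.
So Priya is a knave.
With that fixed, Jonas's statement is true, so Jonas is a knight.
With that fixed, Wade's statement is false, so Wade is a knave.

Priya: knave, Jonas: knight, Wade: knave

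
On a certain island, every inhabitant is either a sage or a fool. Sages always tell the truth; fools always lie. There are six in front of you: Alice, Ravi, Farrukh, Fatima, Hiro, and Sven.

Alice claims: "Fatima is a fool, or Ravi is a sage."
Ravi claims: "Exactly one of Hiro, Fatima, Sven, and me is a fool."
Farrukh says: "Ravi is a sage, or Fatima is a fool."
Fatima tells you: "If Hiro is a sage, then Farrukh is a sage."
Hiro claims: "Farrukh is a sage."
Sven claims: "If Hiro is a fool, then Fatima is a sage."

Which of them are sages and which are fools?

Consider Alice. Suppose Alice is a sage.
Then no assignment of the remaining roles makes every statement match its speaker's type — contradiction.
So Alice is a fool.
Consider Ravi. Suppose Ravi is a sage.
Then Alice's statement comes out true, contradicting Alice being a fool.
So Ravi is a fool.
Consider Farrukh. Suppose Farrukh is a sage.
Then no assignment of the remaining roles makes every statement match its speaker's type — contradiction.
So Farrukh is a fool.
With that fixed, Hiro's statement is false, so Hiro is a fool.
With that fixed, Fatima's statement is true, so Fatima is a sage.
With that fixed, Sven's statement is true, so Sven is a sage.

Alice: fool, Ravi: fool, Farrukh: fool, Fatima: sage, Hiro: fool, Sven: sage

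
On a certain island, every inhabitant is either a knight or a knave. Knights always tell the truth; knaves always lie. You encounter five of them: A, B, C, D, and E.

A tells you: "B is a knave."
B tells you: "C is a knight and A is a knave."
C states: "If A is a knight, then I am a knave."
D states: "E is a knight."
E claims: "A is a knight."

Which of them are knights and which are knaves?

Consider A. Suppose A is a knight.
Then whichever role C has, C's statement has the wrong truth value — contradiction.
So A is a knave.
With that fixed, C's statement is true, so C is a knight.
With that fixed, E's statement is false, so E is a knave.
With that fixed, B's statement is true, so B is a knight.
With that fixed, D's statement is false, so D is a knave.

A: knave, B: knight, C: knight, D: knave, E: knave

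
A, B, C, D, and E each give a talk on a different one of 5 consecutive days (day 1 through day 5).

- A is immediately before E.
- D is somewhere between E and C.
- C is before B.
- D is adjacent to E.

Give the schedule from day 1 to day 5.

From clue 1: A is in {1,2,3,4}.
From clues 1–2: D is in {2,3,4}.
From clues 1–3: C is in {1,4}.
From clues 1–4: A → day 1, E → day 2, D → day 3, C → day 4, B → day 5.

A, E, D, C, B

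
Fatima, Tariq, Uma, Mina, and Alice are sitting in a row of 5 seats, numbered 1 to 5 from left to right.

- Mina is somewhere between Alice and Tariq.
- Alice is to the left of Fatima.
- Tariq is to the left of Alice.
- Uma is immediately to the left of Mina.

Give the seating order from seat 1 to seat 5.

Tariq, Uma, Mina, Alice, Fatima

From clue 1: Mina is in {2,3,4}.
From clues 1–3: Fatima is in {4,5}.
From clues 1–4: Tariq → seat 1, Uma → seat 2, Mina → seat 3, Alice → seat 4, Fatima → seat 5.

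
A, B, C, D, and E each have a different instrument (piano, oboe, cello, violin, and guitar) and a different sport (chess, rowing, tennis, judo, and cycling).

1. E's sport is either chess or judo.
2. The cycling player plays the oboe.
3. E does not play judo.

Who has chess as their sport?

E

With clues 1–3, A, B, C, and D are impossible for the one with sport chess.
That leaves E.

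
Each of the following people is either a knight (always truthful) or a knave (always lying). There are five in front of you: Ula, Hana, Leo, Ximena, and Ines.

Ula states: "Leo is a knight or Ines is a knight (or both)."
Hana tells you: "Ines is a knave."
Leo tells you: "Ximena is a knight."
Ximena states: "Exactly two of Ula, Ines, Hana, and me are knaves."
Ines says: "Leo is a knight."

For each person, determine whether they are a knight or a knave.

Ula: knave, Hana: knight, Leo: knave, Ximena: knave, Ines: knave

Consider Ula. Suppose Ula is a knight.
Then no assignment of the remaining roles makes every statement match its speaker's type — contradiction.
So Ula is a knave.
Consider Hana. Suppose Hana is a knave.
Then no assignment of the remaining roles makes every statement match its speaker's type — contradiction.
So Hana is a knight.
Consider Leo. Suppose Leo is a knight.
Then Ula's statement comes out true, contradicting Ula being a knave.
So Leo is a knave.
With that fixed, Ines's statement is false, so Ines is a knave.
Consider Ximena. Suppose Ximena is a knight.
Then Leo's statement comes out true, contradicting Leo being a knave.
So Ximena is a knave.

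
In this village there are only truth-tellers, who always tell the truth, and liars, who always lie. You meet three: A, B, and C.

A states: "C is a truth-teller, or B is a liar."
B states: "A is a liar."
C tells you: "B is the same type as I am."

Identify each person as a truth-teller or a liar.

Consider A. Suppose A is a truth-teller.
Then no assignment of the remaining roles makes every statement match its speaker's type — contradiction.
So A is a liar.
With that fixed, B's statement is true, so B is a truth-teller.
Consider C. Suppose C is a truth-teller.
Then A's statement comes out true, contradicting A being a liar.
So C is a liar.

A: liar, B: truth-teller, C: liar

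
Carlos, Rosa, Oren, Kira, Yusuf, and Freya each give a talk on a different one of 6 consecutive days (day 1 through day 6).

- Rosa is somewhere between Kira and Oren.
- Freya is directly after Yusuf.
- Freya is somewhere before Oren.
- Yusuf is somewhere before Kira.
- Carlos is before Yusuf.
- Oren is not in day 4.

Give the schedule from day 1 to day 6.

Carlos, Yusuf, Freya, Kira, Rosa, Oren

From clue 1: Rosa is in {2,3,4,5}.
From clues 1–4: Rosa is in {4,5}.
From clues 1–5: Carlos → day 1, Yusuf → day 2, Freya → day 3, Rosa → day 5.
From clues 1–6: Kira → day 4, Oren → day 6.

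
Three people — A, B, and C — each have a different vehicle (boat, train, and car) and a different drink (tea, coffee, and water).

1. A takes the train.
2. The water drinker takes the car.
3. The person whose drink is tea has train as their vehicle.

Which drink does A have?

With clues 1–2, water is impossible for A's drink.
With clues 1–3, coffee is impossible for A's drink.
That leaves tea.

tea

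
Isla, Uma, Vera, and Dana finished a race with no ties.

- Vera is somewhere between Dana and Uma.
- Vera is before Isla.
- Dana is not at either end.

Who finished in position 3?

With clues 1–2, Vera is ruled out for place 3.
With clues 1–3, Isla and Uma are ruled out for place 3.
So place 3 is Dana.

Dana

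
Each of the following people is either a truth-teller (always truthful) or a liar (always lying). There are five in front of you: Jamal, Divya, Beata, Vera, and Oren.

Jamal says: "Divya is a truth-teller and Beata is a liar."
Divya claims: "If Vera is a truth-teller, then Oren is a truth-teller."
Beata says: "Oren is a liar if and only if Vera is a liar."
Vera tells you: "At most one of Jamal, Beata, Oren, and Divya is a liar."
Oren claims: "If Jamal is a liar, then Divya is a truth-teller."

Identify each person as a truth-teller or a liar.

Jamal: liar, Divya: truth-teller, Beata: truth-teller, Vera: truth-teller, Oren: truth-teller

Consider Jamal. Suppose Jamal is a truth-teller.
Then no assignment of the remaining roles makes every statement match its speaker's type — contradiction.
So Jamal is a liar.
Consider Divya. Suppose Divya is a liar.
Then no assignment of the remaining roles makes every statement match its speaker's type — contradiction.
So Divya is a truth-teller.
With that fixed, Oren's statement is true, so Oren is a truth-teller.
Consider Beata. Suppose Beata is a liar.
Then Jamal's statement comes out true, contradicting Jamal being a liar.
So Beata is a truth-teller.
With that fixed, Vera's statement is true, so Vera is a truth-teller.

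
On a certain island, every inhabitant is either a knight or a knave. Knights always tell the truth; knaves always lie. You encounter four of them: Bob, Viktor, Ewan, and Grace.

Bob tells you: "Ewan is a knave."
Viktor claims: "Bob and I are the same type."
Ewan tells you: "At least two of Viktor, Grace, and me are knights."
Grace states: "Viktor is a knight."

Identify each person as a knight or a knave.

Consider Bob. Suppose Bob is a knave.
Then whichever role Viktor has, Viktor's statement has the wrong truth value — contradiction.
So Bob is a knight.
Consider Viktor. Suppose Viktor is a knight.
Then no assignment of the remaining roles makes every statement match its speaker's type — contradiction.
So Viktor is a knave.
With that fixed, Grace's statement is false, so Grace is a knave.
With that fixed, Ewan's statement is false, so Ewan is a knave.

Bob: knight, Viktor: knave, Ewan: knave, Grace: knave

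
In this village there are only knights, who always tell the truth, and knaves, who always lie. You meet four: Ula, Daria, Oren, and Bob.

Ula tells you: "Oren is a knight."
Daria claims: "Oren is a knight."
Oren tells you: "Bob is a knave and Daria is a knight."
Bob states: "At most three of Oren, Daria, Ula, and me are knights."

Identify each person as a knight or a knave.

Ula: knave, Daria: knave, Oren: knave, Bob: knight

Consider Ula. Suppose Ula is a knight.
Then no assignment of the remaining roles makes every statement match its speaker's type — contradiction.
So Ula is a knave.
With that fixed, Bob's statement is true, so Bob is a knight.
With that fixed, Oren's statement is false, so Oren is a knave.
With that fixed, Daria's statement is false, so Daria is a knave.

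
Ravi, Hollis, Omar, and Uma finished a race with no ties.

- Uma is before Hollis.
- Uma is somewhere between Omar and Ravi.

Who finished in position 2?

With clues 1–2, Hollis, Omar, and Ravi are ruled out for place 2.
So place 2 is Uma.

Uma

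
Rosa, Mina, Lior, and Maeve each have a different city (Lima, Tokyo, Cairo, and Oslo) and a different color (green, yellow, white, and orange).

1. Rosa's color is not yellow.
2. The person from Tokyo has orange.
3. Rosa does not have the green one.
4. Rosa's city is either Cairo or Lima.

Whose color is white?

Rosa

With clues 1–4, Lior, Maeve, and Mina are impossible for the one with color white.
That leaves Rosa.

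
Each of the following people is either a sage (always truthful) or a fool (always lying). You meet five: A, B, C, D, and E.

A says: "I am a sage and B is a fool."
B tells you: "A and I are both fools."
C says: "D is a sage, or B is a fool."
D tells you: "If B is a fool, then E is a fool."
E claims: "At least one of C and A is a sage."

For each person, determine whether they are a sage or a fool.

A: sage, B: fool, C: sage, D: fool, E: sage

Consider A. Suppose A is a fool.
Then whichever role B has, B's statement has the wrong truth value — contradiction.
So A is a sage.
With that fixed, B's statement is false, so B is a fool.
With that fixed, C's statement is true, so C is a sage.
With that fixed, E's statement is true, so E is a sage.
With that fixed, D's statement is false, so D is a fool.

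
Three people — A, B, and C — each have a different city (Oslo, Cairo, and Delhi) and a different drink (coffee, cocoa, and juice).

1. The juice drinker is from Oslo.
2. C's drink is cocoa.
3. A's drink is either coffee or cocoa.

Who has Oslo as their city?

B

With clues 1–2, C is impossible for the one with city Oslo.
With clues 1–3, A is impossible for the one with city Oslo.
That leaves B.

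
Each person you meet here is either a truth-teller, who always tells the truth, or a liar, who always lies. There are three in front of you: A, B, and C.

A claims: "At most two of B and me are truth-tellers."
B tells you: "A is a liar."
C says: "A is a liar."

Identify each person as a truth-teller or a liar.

A: truth-teller, B: liar, C: liar

Regardless of anyone's role, A's statement is true, so A is a truth-teller.
With that fixed, B's statement is false, so B is a liar.
With that fixed, C's statement is false, so C is a liar.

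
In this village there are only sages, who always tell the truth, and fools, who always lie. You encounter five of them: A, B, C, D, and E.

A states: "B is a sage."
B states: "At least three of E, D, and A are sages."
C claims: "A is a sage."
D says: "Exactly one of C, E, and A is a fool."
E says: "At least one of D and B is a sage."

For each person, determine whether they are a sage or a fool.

A: fool, B: fool, C: fool, D: fool, E: fool

Consider A. Suppose A is a sage.
Then no assignment of the remaining roles makes every statement match its speaker's type — contradiction.
So A is a fool.
With that fixed, B's statement is false, so B is a fool.
With that fixed, C's statement is false, so C is a fool.
With that fixed, D's statement is false, so D is a fool.
With that fixed, E's statement is false, so E is a fool.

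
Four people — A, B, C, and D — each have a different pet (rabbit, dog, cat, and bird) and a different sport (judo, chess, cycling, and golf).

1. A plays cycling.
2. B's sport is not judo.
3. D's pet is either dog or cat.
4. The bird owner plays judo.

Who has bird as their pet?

With clues 1–3, D is impossible for the one with pet bird.
With clues 1–4, A and B are impossible for the one with pet bird.
That leaves C.

C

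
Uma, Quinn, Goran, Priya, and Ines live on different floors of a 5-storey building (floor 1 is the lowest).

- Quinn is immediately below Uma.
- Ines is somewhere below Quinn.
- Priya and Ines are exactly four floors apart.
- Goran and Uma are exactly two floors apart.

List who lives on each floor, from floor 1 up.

From clue 1: Uma is in {2,3,4,5}.
From clues 1–2: Uma is in {3,4,5}.
From clues 1–3: Ines → floor 1, Priya → floor 5.
From clues 1–4: Goran → floor 2, Quinn → floor 3, Uma → floor 4.

Ines, Goran, Quinn, Uma, Priya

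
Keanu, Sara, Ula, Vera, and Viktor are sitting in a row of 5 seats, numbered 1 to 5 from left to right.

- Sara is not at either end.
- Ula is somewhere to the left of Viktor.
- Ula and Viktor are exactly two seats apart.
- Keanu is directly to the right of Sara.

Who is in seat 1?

Ula

With clue 1, Sara is ruled out for seat 1.
With clues 1–2, Viktor is ruled out for seat 1.
With clues 1–4, Keanu and Vera are ruled out for seat 1.
So seat 1 is Ula.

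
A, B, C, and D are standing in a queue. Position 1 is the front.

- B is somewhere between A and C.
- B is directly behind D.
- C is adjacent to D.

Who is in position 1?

With clue 1, B is ruled out for position 1.
With clues 1–2, D is ruled out for position 1.
With clues 1–3, A is ruled out for position 1.
So position 1 is C.

C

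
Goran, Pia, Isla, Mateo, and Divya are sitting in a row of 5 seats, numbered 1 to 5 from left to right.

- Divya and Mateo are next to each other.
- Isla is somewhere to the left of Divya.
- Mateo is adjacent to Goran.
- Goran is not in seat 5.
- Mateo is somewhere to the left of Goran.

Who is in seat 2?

Divya

With clues 1–3, Mateo is ruled out for seat 2.
With clues 1–5, Goran, Isla, and Pia are ruled out for seat 2.
So seat 2 is Divya.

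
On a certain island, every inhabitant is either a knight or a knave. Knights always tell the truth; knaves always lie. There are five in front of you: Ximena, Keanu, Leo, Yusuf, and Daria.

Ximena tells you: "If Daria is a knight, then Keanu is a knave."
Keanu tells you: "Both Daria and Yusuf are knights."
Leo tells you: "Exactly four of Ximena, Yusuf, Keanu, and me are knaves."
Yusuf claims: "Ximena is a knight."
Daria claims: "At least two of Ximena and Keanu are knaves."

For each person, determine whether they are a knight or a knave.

Ximena: knight, Keanu: knave, Leo: knave, Yusuf: knight, Daria: knave

Consider Ximena. Suppose Ximena is a knave.
Then no assignment of the remaining roles makes every statement match its speaker's type — contradiction.
So Ximena is a knight.
With that fixed, Leo's statement is false, so Leo is a knave.
With that fixed, Yusuf's statement is true, so Yusuf is a knight.
With that fixed, Daria's statement is false, so Daria is a knave.
With that fixed, Keanu's statement is false, so Keanu is a knave.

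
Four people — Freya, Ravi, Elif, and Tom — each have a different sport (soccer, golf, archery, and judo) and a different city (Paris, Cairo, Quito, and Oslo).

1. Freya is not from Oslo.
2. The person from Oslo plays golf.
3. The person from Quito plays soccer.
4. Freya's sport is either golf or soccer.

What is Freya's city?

Clue 1 rules out Oslo for Freya's city.
With clues 1–4, Cairo and Paris are impossible for Freya's city.
That leaves Quito.

Quito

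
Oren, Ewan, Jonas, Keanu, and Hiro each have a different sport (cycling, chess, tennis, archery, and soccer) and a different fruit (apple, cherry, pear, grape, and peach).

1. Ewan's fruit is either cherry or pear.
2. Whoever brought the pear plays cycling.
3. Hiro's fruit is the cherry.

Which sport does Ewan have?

cycling

With clues 1–3, archery, chess, soccer, and tennis are impossible for Ewan's sport.
That leaves cycling.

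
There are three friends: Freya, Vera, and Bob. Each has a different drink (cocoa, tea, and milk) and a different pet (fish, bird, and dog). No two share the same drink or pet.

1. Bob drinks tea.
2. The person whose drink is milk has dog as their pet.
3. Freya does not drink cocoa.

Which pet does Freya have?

dog

With clues 1–3, bird and fish are impossible for Freya's pet.
That leaves dog.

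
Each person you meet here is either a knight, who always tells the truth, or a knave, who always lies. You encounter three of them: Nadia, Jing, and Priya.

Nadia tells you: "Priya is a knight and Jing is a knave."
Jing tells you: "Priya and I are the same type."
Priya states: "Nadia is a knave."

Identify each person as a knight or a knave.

Consider Nadia. Suppose Nadia is a knight.
Then no assignment of the remaining roles makes every statement match its speaker's type — contradiction.
So Nadia is a knave.
With that fixed, Priya's statement is true, so Priya is a knight.
Consider Jing. Suppose Jing is a knave.
Then Nadia's statement comes out true, contradicting Nadia being a knave.
So Jing is a knight.

Nadia: knave, Jing: knight, Priya: knight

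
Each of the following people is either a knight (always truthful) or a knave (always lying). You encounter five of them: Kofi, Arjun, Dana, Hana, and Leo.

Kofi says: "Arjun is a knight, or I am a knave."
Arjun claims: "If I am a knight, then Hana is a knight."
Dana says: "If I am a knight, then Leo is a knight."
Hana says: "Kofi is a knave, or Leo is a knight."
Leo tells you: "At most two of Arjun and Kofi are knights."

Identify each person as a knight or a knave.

Kofi: knight, Arjun: knight, Dana: knight, Hana: knight, Leo: knight

Regardless of anyone's role, Leo's statement is true, so Leo is a knight.
With that fixed, Dana's statement is true, so Dana is a knight.
With that fixed, Hana's statement is true, so Hana is a knight.
With that fixed, Arjun's statement is true, so Arjun is a knight.
With that fixed, Kofi's statement is true, so Kofi is a knight.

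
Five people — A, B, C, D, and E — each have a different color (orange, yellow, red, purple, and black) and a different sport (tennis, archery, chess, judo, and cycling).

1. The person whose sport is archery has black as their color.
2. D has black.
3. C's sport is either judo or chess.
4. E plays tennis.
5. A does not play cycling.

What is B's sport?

cycling

With clues 1–2, archery is impossible for B's sport.
With clues 1–4, tennis is impossible for B's sport.
With clues 1–5, chess and judo are impossible for B's sport.
That leaves cycling.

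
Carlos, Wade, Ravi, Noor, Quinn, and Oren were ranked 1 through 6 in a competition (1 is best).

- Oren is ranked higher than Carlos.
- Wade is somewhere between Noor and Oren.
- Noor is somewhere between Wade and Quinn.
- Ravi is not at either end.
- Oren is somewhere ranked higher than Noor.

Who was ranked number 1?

Oren

With clue 1, Carlos is ruled out for rank 1.
With clues 1–2, Wade is ruled out for rank 1.
With clues 1–3, Noor is ruled out for rank 1.
With clues 1–4, Ravi is ruled out for rank 1.
With clues 1–5, Quinn is ruled out for rank 1.
So rank 1 is Oren.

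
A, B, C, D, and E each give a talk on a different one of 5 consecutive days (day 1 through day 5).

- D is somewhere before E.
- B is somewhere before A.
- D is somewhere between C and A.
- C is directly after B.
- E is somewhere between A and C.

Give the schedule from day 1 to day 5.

From clue 1: D is in {1,2,3,4}.
From clues 1–2: A is in {2,3,4,5}.
From clues 1–3: D is in {2,3}.
From clues 1–4: B → day 1, C → day 2, D → day 3.
From clues 1–5: E → day 4, A → day 5.

B, C, D, E, A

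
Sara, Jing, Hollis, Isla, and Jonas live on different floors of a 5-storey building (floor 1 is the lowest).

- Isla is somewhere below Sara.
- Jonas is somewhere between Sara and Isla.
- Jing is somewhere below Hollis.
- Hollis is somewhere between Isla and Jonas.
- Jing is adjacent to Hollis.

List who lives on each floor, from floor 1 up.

Isla, Jing, Hollis, Jonas, Sara

From clue 1: Sara is in {2,3,4,5}.
From clues 1–2: Sara is in {3,4,5}.
From clues 1–4: Hollis → floor 3, Jonas → floor 4, Sara → floor 5.
From clues 1–5: Isla → floor 1, Jing → floor 2.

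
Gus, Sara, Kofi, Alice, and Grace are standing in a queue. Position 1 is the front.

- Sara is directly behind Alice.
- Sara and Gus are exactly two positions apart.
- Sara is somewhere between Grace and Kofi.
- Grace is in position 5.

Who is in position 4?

Sara

With clues 1–3, Alice and Gus are ruled out for position 4.
With clues 1–4, Grace and Kofi are ruled out for position 4.
So position 4 is Sara.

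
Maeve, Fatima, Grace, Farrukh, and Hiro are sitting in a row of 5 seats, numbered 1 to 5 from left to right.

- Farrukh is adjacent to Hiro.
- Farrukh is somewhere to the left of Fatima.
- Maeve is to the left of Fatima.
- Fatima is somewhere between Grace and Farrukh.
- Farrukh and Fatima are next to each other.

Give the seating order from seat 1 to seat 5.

Maeve, Hiro, Farrukh, Fatima, Grace

From clues 1–2: Fatima is in {3,4,5}.
From clues 1–3: Fatima is in {4,5}.
From clues 1–4: Fatima → seat 4, Grace → seat 5.
From clues 1–5: Maeve → seat 1, Hiro → seat 2, Farrukh → seat 3.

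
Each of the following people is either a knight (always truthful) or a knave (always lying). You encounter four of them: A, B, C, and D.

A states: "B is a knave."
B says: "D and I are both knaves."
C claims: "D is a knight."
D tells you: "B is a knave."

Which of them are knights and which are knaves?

Consider A. Suppose A is a knave.
Then no assignment of the remaining roles makes every statement match its speaker's type — contradiction.
So A is a knight.
Consider B. Suppose B is a knight.
Then A's statement comes out false, contradicting A being a knight.
So B is a knave.
With that fixed, D's statement is true, so D is a knight.
With that fixed, C's statement is true, so C is a knight.

A: knight, B: knave, C: knight, D: knight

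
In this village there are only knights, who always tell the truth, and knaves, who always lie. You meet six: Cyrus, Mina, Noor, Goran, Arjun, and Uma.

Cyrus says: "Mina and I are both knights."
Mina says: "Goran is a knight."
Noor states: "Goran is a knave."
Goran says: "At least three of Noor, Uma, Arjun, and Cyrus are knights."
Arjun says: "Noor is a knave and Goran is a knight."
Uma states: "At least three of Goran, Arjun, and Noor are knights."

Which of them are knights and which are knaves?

Consider Cyrus. Suppose Cyrus is a knight.
Then no assignment of the remaining roles makes every statement match its speaker's type — contradiction.
So Cyrus is a knave.
Consider Mina. Suppose Mina is a knight.
Then no assignment of the remaining roles makes every statement match its speaker's type — contradiction.
So Mina is a knave.
Consider Noor. Suppose Noor is a knave.
Then no assignment of the remaining roles makes every statement match its speaker's type — contradiction.
So Noor is a knight.
With that fixed, Arjun's statement is false, so Arjun is a knave.
With that fixed, Uma's statement is false, so Uma is a knave.
With that fixed, Goran's statement is false, so Goran is a knave.

Cyrus: knave, Mina: knave, Noor: knight, Goran: knave, Arjun: knave, Uma: knave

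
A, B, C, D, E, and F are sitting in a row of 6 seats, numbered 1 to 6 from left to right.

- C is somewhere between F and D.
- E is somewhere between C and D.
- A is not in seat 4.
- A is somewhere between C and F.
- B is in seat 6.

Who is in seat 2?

With clues 1–4, C is ruled out for seat 2.
With clues 1–5, B, D, E, and F are ruled out for seat 2.
So seat 2 is A.

A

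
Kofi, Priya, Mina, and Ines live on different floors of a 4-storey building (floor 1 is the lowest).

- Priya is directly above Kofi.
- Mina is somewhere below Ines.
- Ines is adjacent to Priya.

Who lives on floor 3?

With clues 1–2, Ines is ruled out for floor 3.
With clues 1–3, Kofi and Mina are ruled out for floor 3.
So floor 3 is Priya.

Priya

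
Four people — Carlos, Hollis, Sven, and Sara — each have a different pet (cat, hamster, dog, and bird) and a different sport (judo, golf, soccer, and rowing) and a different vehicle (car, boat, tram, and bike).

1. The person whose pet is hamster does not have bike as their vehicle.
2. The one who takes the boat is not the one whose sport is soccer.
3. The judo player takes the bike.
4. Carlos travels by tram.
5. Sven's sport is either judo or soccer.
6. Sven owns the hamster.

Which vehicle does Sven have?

car

With clues 1–4, tram is impossible for Sven's vehicle.
With clues 1–5, boat is impossible for Sven's vehicle.
With clues 1–6, bike is impossible for Sven's vehicle.
That leaves car.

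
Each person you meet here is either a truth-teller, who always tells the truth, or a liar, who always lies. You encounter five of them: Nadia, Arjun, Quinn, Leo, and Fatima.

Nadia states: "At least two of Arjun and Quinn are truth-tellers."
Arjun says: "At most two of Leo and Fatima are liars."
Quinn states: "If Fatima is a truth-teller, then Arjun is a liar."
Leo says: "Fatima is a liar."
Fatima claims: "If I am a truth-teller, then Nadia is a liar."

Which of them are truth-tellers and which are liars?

Nadia: liar, Arjun: truth-teller, Quinn: liar, Leo: liar, Fatima: truth-teller

Regardless of anyone's role, Arjun's statement is true, so Arjun is a truth-teller.
Consider Nadia. Suppose Nadia is a truth-teller.
Then whichever role Fatima has, Fatima's statement has the wrong truth value — contradiction.
So Nadia is a liar.
With that fixed, Fatima's statement is true, so Fatima is a truth-teller.
With that fixed, Quinn's statement is false, so Quinn is a liar.
With that fixed, Leo's statement is false, so Leo is a liar.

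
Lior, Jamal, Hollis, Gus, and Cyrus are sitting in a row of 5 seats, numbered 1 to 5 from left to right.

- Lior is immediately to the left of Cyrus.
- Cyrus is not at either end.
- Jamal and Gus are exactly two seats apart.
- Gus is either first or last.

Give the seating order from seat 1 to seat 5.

Lior, Cyrus, Jamal, Hollis, Gus

From clue 1: Lior is in {1,2,3,4}.
From clues 1–2: Lior is in {1,2,3}.
From clues 1–3: Lior → seat 1, Cyrus → seat 2, Hollis → seat 4.
From clues 1–4: Jamal → seat 3, Gus → seat 5.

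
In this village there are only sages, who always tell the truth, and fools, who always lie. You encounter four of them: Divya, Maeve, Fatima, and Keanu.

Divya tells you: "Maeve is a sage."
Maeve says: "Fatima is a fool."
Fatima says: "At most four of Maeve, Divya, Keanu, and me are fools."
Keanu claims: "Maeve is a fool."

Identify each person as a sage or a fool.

Divya: fool, Maeve: fool, Fatima: sage, Keanu: sage

Regardless of anyone's role, Fatima's statement is true, so Fatima is a sage.
With that fixed, Maeve's statement is false, so Maeve is a fool.
With that fixed, Keanu's statement is true, so Keanu is a sage.
With that fixed, Divya's statement is false, so Divya is a fool.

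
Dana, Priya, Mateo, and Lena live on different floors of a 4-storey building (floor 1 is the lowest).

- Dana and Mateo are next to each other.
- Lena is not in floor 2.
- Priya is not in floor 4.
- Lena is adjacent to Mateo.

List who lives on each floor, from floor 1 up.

From clues 1–2: Lena is in {1,3,4}.
From clues 1–3: Lena is in {1,4}.
From clues 1–4: Priya → floor 1, Dana → floor 2, Mateo → floor 3, Lena → floor 4.

Priya, Dana, Mateo, Lena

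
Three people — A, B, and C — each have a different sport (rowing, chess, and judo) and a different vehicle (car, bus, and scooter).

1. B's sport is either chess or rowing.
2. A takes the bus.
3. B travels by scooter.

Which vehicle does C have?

car

With clues 1–2, bus is impossible for C's vehicle.
With clues 1–3, scooter is impossible for C's vehicle.
That leaves car.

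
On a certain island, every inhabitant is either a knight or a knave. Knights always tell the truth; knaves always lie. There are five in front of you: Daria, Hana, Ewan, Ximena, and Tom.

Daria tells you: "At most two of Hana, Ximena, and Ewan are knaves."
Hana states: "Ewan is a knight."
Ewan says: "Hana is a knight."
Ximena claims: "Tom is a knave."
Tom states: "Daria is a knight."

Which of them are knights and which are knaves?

Daria: knight, Hana: knight, Ewan: knight, Ximena: knave, Tom: knight

Consider Daria. Suppose Daria is a knave.
Then no assignment of the remaining roles makes every statement match its speaker's type — contradiction.
So Daria is a knight.
With that fixed, Tom's statement is true, so Tom is a knight.
With that fixed, Ximena's statement is false, so Ximena is a knave.
Consider Hana. Suppose Hana is a knave.
Then no assignment of the remaining roles makes every statement match its speaker's type — contradiction.
So Hana is a knight.
With that fixed, Ewan's statement is true, so Ewan is a knight.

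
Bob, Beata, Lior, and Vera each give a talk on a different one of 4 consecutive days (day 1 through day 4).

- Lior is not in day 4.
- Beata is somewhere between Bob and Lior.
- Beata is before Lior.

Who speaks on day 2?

With clues 1–2, Bob is ruled out for day 2.
With clues 1–3, Lior and Vera are ruled out for day 2.
So day 2 is Beata.

Beata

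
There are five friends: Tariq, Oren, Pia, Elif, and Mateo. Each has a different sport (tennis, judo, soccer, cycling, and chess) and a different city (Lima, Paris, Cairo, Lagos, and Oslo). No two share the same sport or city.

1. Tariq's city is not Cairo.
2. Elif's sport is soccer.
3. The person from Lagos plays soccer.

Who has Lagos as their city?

With clues 1–3, Mateo, Oren, Pia, and Tariq are impossible for the one with city Lagos.
That leaves Elif.

Elif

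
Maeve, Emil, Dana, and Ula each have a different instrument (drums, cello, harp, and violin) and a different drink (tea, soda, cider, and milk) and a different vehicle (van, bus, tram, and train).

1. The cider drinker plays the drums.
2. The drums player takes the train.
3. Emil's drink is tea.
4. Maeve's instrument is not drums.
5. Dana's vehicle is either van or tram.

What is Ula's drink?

cider

With clues 1–3, tea is impossible for Ula's drink.
With clues 1–5, milk and soda are impossible for Ula's drink.
That leaves cider.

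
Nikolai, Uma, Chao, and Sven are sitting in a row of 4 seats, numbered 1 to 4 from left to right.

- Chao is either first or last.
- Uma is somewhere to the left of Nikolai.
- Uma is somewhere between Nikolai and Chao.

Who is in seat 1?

With clues 1–2, Nikolai is ruled out for seat 1.
With clues 1–3, Sven and Uma are ruled out for seat 1.
So seat 1 is Chao.

Chao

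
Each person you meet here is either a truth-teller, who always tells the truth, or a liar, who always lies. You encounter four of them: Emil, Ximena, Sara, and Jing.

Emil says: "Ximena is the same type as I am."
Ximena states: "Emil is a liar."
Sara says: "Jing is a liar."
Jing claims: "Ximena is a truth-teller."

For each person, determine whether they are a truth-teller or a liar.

Consider Emil. Suppose Emil is a truth-teller.
Then no assignment of the remaining roles makes every statement match its speaker's type — contradiction.
So Emil is a liar.
With that fixed, Ximena's statement is true, so Ximena is a truth-teller.
With that fixed, Jing's statement is true, so Jing is a truth-teller.
With that fixed, Sara's statement is false, so Sara is a liar.

Emil: liar, Ximena: truth-teller, Sara: liar, Jing: truth-teller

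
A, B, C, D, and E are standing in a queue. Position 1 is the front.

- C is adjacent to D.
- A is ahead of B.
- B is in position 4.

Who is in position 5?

E

With clues 1–2, A is ruled out for position 5.
With clues 1–3, B, C, and D are ruled out for position 5.
So position 5 is E.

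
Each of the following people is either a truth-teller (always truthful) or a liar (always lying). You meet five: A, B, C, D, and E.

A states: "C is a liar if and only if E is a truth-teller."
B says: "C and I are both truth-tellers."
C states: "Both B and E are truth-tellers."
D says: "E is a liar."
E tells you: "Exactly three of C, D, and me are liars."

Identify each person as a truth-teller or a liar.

A: liar, B: liar, C: liar, D: truth-teller, E: liar

Consider A. Suppose A is a truth-teller.
Then no assignment of the remaining roles makes every statement match its speaker's type — contradiction.
So A is a liar.
Consider B. Suppose B is a truth-teller.
Then no assignment of the remaining roles makes every statement match its speaker's type — contradiction.
So B is a liar.
With that fixed, C's statement is false, so C is a liar.
Consider D. Suppose D is a liar.
Then whichever role E has, E's statement has the wrong truth value — contradiction.
So D is a truth-teller.
With that fixed, E's statement is false, so E is a liar.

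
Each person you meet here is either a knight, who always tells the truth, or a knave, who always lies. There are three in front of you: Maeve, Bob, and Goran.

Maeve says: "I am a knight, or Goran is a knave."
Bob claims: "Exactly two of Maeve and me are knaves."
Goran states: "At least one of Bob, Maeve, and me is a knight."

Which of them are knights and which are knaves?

Consider Maeve. Suppose Maeve is a knave.
Then whichever role Bob has, Bob's statement has the wrong truth value — contradiction.
So Maeve is a knight.
With that fixed, Bob's statement is false, so Bob is a knave.
With that fixed, Goran's statement is true, so Goran is a knight.

Maeve: knight, Bob: knave, Goran: knight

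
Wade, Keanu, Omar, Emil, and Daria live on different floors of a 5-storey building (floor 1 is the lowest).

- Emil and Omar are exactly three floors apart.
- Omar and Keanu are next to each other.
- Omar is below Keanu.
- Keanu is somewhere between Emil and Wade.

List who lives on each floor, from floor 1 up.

Wade, Omar, Keanu, Daria, Emil

From clue 1: Omar is in {1,2,4,5}.
From clues 1–3: Keanu is in {2,3,5}.
From clues 1–4: Wade → floor 1, Omar → floor 2, Keanu → floor 3, Daria → floor 4, Emil → floor 5.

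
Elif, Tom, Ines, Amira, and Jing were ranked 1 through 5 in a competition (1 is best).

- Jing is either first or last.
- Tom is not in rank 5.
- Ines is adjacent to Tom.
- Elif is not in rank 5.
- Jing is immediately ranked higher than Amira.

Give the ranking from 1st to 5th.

Jing, Amira, Elif, Tom, Ines

From clue 1: Jing is in {1,5}.
From clues 1–5: Jing → rank 1, Amira → rank 2, Elif → rank 3, Tom → rank 4, Ines → rank 5.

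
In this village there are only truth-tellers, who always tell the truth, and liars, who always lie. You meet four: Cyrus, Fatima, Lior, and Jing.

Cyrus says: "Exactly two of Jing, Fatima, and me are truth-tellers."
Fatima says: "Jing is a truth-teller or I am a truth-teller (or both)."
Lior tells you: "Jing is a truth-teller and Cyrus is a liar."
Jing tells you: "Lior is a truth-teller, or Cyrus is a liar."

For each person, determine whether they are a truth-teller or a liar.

Cyrus: truth-teller, Fatima: truth-teller, Lior: liar, Jing: liar

Consider Cyrus. Suppose Cyrus is a liar.
Then no assignment of the remaining roles makes every statement match its speaker's type — contradiction.
So Cyrus is a truth-teller.
With that fixed, Lior's statement is false, so Lior is a liar.
With that fixed, Jing's statement is false, so Jing is a liar.
Consider Fatima. Suppose Fatima is a liar.
Then Cyrus's statement comes out false, contradicting Cyrus being a truth-teller.
So Fatima is a truth-teller.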